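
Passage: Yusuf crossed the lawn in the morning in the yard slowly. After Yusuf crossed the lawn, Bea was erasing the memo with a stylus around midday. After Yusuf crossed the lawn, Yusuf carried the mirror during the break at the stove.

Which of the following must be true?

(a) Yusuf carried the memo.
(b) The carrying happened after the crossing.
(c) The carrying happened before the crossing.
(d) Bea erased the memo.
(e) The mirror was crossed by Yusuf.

(b)

(a) Not entailed — Yusuf carried the mirror, not the memo; the memo belongs to the erasing event.
(b) Entailed — the narrative places the crossing before the carrying.
(c) Not entailed — the narrative places the crossing before the carrying, not after.
(d) Not entailed — 'was erasing' is progressive on an accomplishment; it does not entail the completed 'erased'.
(e) Not entailed — Yusuf crossed the lawn, not the mirror; the mirror belongs to the carrying event.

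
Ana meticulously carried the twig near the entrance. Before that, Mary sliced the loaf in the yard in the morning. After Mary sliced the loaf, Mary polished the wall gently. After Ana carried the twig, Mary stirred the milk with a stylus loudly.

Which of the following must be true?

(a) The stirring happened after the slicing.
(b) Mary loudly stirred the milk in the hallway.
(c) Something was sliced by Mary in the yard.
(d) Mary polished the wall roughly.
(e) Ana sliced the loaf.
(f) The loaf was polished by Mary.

(a), (c)

(a) Entailed — the narrative places the slicing before the stirring.
(b) Not entailed — 'in the hallway' adds information not in the original event.
(c) Entailed — dropping 'in the morning' and generalizing the patient leaves a sub-description the original still satisfies.
(d) Not entailed — 'roughly' adds a manner not in (and inconsistent with) the original.
(e) Not entailed — the passage has Mary slicing the loaf, not Ana.
(f) Not entailed — Mary polished the wall, not the loaf; the loaf belongs to the slicing event.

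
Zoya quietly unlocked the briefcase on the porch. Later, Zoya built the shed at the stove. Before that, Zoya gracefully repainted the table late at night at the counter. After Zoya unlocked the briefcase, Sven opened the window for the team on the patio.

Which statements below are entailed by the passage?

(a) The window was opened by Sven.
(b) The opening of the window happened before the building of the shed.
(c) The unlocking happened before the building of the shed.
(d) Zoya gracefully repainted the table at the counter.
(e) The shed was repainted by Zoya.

(a) Entailed — this follows by dropping conjuncts from the opening event's description.
(b) Not entailed — the narrative doesn't order the opening relative to the building.
(c) Entailed — the narrative places the unlocking before the building.
(d) Entailed — every conjunct here is already in the original repainting event.
(e) Not entailed — Zoya repainted the table, not the shed; the shed belongs to the building event.

(a), (c), (d)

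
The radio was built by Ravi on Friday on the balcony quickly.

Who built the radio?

Ravi

'Ravi' marks the agent of the building event.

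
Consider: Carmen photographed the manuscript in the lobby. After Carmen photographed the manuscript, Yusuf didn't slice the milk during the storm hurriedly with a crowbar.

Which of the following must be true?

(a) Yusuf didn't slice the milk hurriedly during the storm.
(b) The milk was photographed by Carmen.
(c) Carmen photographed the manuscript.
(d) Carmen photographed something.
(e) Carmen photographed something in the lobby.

(c), (d), (e)

(a) Not entailed — dropping 'with a crowbar' under negation is not valid — the original leaves open that Yusuf sliced the milk some other way.
(b) Not entailed — Carmen photographed the manuscript, not the milk; the milk belongs to the slicing event.
(c) Entailed — this follows by dropping conjuncts from the photographing event's description.
(d) Entailed — this follows by dropping conjuncts from the photographing event's description.
(e) Entailed — the original entails any weakening of itself; this just generalizes the patient.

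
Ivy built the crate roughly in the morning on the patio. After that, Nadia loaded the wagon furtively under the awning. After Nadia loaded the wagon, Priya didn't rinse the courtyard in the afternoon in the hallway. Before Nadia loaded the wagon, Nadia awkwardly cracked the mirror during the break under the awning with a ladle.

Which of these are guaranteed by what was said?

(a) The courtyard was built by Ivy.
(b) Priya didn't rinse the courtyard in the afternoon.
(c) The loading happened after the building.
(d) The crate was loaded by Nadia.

(c)

(a) Not entailed — Ivy built the crate, not the courtyard; the courtyard belongs to the rinsing event.
(b) Not entailed — dropping 'in the hallway' under negation is not valid — the original leaves open that Priya rinsed the courtyard some other way.
(c) Entailed — the narrative places the building before the loading.
(d) Not entailed — Nadia loaded the wagon, not the crate; the crate belongs to the building event.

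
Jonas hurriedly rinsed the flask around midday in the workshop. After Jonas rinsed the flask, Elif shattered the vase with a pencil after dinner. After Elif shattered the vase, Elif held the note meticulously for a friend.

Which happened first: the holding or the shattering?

The connectives place the shattering before the holding.

the shattering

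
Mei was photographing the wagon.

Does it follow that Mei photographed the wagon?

'was photographing' is progressive; for an accomplishment like 'photograph the wagon', it doesn't entail completion.

no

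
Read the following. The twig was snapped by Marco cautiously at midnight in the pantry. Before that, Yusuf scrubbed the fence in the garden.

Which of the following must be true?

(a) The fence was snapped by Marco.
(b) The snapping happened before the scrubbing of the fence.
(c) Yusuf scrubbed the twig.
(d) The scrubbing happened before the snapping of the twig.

(a) Not entailed — Marco snapped the twig, not the fence; the fence belongs to the scrubbing event.
(b) Not entailed — the narrative places the scrubbing before the snapping, not after.
(c) Not entailed — Yusuf scrubbed the fence, not the twig; the twig belongs to the snapping event.
(d) Entailed — the narrative places the scrubbing before the snapping.

(d)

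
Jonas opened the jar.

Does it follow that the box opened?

no

Nothing is said about any box; only the jar is affected.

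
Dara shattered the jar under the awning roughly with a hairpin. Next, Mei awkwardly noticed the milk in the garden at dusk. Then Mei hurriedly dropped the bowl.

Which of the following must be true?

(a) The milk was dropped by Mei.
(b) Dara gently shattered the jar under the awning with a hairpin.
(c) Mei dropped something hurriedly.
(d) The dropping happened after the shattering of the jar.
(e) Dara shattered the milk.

(c), (d)

(a) Not entailed — Mei dropped the bowl, not the milk; the milk belongs to the noticing event.
(b) Not entailed — 'gently' adds a manner not in (and inconsistent with) the original.
(c) Entailed — generalizing the patient leaves a sub-description the original still satisfies.
(d) Entailed — the narrative places the shattering before the dropping.
(e) Not entailed — Dara shattered the jar, not the milk; the milk belongs to the noticing event.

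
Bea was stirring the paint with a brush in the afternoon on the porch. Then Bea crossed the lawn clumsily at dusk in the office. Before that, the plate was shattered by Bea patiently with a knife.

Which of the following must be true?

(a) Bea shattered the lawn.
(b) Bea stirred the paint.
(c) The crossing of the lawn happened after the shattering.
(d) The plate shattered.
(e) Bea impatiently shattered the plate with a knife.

(a) Not entailed — Bea shattered the plate, not the lawn; the lawn belongs to the crossing event.
(b) Entailed — 'stir' is an activity; 'was stirring' entails that some stirring happened, so 'stirred' holds.
(c) Entailed — the narrative places the shattering before the crossing.
(d) Entailed — 'Bea shattered the plate' is causative; it entails the inchoative 'the plate shattered'.
(e) Not entailed — 'impatiently' adds a manner not in (and inconsistent with) the original.

(b), (c), (d)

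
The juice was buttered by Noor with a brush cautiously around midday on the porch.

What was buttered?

the juice

'the juice' marks the patient of the buttering event.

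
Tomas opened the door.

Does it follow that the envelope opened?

no

Nothing is said about any envelope; only the door is affected.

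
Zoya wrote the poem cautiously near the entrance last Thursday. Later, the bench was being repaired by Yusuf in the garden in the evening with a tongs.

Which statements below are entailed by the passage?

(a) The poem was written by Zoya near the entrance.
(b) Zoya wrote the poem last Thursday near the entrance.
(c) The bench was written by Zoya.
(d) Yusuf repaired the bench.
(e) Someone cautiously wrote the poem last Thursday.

(a) Entailed — this follows by dropping conjuncts from the writing event's description.
(b) Entailed — every conjunct here is already in the original writing event.
(c) Not entailed — Zoya wrote the poem, not the bench; the bench belongs to the repairing event.
(d) Not entailed — 'was repairing' is progressive on an accomplishment; it does not entail the completed 'repaired'.
(e) Entailed — this follows by dropping conjuncts from the writing event's description.

(a), (b), (e)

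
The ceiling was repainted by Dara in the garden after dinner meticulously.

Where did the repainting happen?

'in the garden' marks the location of the repainting event.

in the garden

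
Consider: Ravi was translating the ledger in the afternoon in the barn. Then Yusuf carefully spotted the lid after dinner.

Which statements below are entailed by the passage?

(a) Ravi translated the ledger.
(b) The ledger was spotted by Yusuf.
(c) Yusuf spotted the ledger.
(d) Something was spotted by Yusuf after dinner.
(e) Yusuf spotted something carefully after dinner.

(a) Not entailed — 'was translating' is progressive on an accomplishment; it does not entail the completed 'translated'.
(b) Not entailed — Yusuf spotted the lid, not the ledger; the ledger belongs to the translating event.
(c) Not entailed — Yusuf spotted the lid, not the ledger; the ledger belongs to the translating event.
(d) Entailed — dropping 'carefully' and generalizing the patient leaves a sub-description the original still satisfies.
(e) Entailed — generalizing the patient leaves a sub-description the original still satisfies.

(d), (e)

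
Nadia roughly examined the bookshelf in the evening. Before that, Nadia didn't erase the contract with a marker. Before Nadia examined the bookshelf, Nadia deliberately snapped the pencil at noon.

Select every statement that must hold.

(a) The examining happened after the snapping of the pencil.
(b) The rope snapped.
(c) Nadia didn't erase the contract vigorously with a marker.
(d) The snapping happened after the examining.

(a), (c)

(a) Entailed — the narrative places the snapping before the examining.
(b) Not entailed — the pencil is what snapped, not the rope.
(c) Entailed — under negation, adding a further restriction is entailed: if no such erasing event occurred, none occurred vigorously either.
(d) Not entailed — the narrative places the snapping before the examining, not after.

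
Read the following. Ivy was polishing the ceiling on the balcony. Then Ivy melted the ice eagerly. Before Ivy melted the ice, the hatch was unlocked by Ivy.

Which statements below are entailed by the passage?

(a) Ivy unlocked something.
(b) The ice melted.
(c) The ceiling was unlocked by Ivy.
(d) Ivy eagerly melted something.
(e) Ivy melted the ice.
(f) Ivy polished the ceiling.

(a) Entailed — the original entails any weakening of itself; this just generalizes the patient.
(b) Entailed — 'Ivy melted the ice' is causative; it entails the inchoative 'the ice melted'.
(c) Not entailed — Ivy unlocked the hatch, not the ceiling; the ceiling belongs to the polishing event.
(d) Entailed — every conjunct here is already in the original melting event.
(e) Entailed — this follows by dropping conjuncts from the melting event's description.
(f) Entailed — 'polish' is an activity; 'was polishing' entails that some polishing happened, so 'polished' holds.

(a), (b), (d), (e), (f)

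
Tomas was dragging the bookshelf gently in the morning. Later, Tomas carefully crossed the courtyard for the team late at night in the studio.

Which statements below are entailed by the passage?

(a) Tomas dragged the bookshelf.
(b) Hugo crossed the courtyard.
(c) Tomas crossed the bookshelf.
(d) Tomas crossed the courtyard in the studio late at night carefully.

(a), (d)

(a) Entailed — 'drag' is an activity; 'was dragging' entails that some dragging happened, so 'dragged' holds.
(b) Not entailed — the passage has Tomas crossing the courtyard, not Hugo.
(c) Not entailed — Tomas crossed the courtyard, not the bookshelf; the bookshelf belongs to the dragging event.
(d) Entailed — dropping 'for the team' leaves a sub-description the original still satisfies.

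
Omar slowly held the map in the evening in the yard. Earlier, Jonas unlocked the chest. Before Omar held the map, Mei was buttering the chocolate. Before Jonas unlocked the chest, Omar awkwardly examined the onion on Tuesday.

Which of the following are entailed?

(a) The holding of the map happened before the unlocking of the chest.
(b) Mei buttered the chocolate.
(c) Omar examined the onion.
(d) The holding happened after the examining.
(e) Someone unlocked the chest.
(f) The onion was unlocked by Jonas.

(c), (d), (e)

(a) Not entailed — the narrative places the unlocking before the holding, not after.
(b) Not entailed — 'was buttering' is progressive on an accomplishment; it does not entail the completed 'buttered'.
(c) Entailed — the original entails any weakening of itself; this just drops 'on Tuesday', 'awkwardly'.
(d) Entailed — the narrative places the examining before the holding.
(e) Entailed — every conjunct here is already in the original unlocking event.
(f) Not entailed — Jonas unlocked the chest, not the onion; the onion belongs to the examining event.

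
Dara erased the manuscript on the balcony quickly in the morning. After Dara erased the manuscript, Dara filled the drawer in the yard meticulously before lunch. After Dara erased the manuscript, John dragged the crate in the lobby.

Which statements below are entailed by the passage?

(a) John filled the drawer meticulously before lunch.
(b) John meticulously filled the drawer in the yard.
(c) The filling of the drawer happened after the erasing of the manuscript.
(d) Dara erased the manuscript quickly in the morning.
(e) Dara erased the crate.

(a) Not entailed — the passage has Dara filling the drawer, not John.
(b) Not entailed — the passage has Dara filling the drawer, not John.
(c) Entailed — the narrative places the erasing before the filling.
(d) Entailed — the original entails any weakening of itself; this just drops 'on the balcony'.
(e) Not entailed — Dara erased the manuscript, not the crate; the crate belongs to the dragging event.

(c), (d)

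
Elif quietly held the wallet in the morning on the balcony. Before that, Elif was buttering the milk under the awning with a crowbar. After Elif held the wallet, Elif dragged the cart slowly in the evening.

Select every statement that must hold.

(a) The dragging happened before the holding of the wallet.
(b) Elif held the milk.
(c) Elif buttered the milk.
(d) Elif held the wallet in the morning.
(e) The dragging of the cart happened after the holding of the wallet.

(a) Not entailed — the narrative places the holding before the dragging, not after.
(b) Not entailed — Elif held the wallet, not the milk; the milk belongs to the buttering event.
(c) Not entailed — 'was buttering' is progressive on an accomplishment; it does not entail the completed 'buttered'.
(d) Entailed — the original entails any weakening of itself; this just drops 'on the balcony', 'quietly'.
(e) Entailed — the narrative places the holding before the dragging.

(d), (e)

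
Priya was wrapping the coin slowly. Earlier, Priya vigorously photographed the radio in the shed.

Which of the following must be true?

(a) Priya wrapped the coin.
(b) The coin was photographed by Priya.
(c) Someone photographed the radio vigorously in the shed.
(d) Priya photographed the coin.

(c)

(a) Not entailed — 'was wrapping' is progressive on an accomplishment; it does not entail the completed 'wrapped'.
(b) Not entailed — Priya photographed the radio, not the coin; the coin belongs to the wrapping event.
(c) Entailed — every conjunct here is already in the original photographing event.
(d) Not entailed — Priya photographed the radio, not the coin; the coin belongs to the wrapping event.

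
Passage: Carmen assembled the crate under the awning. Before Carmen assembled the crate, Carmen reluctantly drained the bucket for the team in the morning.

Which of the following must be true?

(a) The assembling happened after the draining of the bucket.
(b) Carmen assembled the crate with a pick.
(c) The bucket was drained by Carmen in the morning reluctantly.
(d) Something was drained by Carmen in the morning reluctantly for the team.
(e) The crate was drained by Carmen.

(a) Entailed — the narrative places the draining before the assembling.
(b) Not entailed — 'with a pick' adds information not in the original event.
(c) Entailed — the original entails any weakening of itself; this just drops 'for the team'.
(d) Entailed — the original entails any weakening of itself; this just generalizes the patient.
(e) Not entailed — Carmen drained the bucket, not the crate; the crate belongs to the assembling event.

(a), (c), (d)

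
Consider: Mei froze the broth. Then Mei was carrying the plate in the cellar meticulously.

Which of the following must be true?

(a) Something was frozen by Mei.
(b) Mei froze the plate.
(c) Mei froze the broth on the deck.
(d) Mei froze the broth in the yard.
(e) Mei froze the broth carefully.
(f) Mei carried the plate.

(a), (f)

(a) Entailed — every conjunct here is already in the original freezing event.
(b) Not entailed — Mei froze the broth, not the plate; the plate belongs to the carrying event.
(c) Not entailed — 'on the deck' adds information not in the original event.
(d) Not entailed — 'in the yard' adds information not in the original event.
(e) Not entailed — 'carefully' adds information not in the original event.
(f) Entailed — 'carry' is an activity; 'was carrying' entails that some carrying happened, so 'carried' holds.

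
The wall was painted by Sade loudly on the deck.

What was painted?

the wall

'the wall' marks the patient of the painting event.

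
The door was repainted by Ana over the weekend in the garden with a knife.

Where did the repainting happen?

in the garden

'in the garden' marks the location of the repainting event.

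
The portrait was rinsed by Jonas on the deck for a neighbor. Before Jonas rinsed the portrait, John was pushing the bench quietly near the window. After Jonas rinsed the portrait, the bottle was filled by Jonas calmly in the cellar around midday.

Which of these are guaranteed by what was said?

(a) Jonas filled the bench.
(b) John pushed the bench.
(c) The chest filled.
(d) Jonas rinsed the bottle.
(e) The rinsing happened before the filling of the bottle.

(a) Not entailed — Jonas filled the bottle, not the bench; the bench belongs to the pushing event.
(b) Entailed — 'push' is an activity; 'was pushing' entails that some pushing happened, so 'pushed' holds.
(c) Not entailed — the bottle is what filled, not the chest.
(d) Not entailed — Jonas rinsed the portrait, not the bottle; the bottle belongs to the filling event.
(e) Entailed — the narrative places the rinsing before the filling.

(b), (e)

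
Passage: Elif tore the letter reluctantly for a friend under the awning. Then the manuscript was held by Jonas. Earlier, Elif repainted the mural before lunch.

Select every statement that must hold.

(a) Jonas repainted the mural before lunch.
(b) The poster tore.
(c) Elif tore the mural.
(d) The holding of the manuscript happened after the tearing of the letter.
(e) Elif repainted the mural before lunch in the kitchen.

(d)

(a) Not entailed — the passage has Elif repainting the mural, not Jonas.
(b) Not entailed — the letter is what tore, not the poster.
(c) Not entailed — Elif tore the letter, not the mural; the mural belongs to the repainting event.
(d) Entailed — the narrative places the tearing before the holding.
(e) Not entailed — 'in the kitchen' adds information not in the original event.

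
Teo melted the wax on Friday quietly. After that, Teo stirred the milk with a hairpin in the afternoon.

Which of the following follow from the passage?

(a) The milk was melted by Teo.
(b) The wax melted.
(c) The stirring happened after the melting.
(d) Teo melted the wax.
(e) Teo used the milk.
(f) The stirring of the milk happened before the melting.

(a) Not entailed — Teo melted the wax, not the milk; the milk belongs to the stirring event.
(b) Entailed — 'Teo melted the wax' is causative; it entails the inchoative 'the wax melted'.
(c) Entailed — the narrative places the melting before the stirring.
(d) Entailed — dropping 'quietly', 'on Friday' leaves a sub-description the original still satisfies.
(e) Not entailed — the milk is the patient, not an instrument — Teo used a hairpin.
(f) Not entailed — the narrative places the melting before the stirring, not after.

(b), (c), (d)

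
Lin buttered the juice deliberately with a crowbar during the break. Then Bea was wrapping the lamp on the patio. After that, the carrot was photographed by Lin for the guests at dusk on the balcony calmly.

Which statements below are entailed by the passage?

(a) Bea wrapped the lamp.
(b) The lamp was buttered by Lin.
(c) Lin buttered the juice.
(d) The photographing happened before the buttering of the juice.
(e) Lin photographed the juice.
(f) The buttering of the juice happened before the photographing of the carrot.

(a) Not entailed — 'was wrapping' is progressive on an accomplishment; it does not entail the completed 'wrapped'.
(b) Not entailed — Lin buttered the juice, not the lamp; the lamp belongs to the wrapping event.
(c) Entailed — this follows by dropping conjuncts from the buttering event's description.
(d) Not entailed — the narrative places the buttering before the photographing, not after.
(e) Not entailed — Lin photographed the carrot, not the juice; the juice belongs to the buttering event.
(f) Entailed — the narrative places the buttering before the photographing.

(c), (f)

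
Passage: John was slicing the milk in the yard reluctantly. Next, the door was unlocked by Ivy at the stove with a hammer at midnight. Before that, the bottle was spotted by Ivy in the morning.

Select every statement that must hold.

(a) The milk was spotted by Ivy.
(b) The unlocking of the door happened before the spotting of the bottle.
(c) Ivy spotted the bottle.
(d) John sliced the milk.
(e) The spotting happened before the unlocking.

(c), (e)

(a) Not entailed — Ivy spotted the bottle, not the milk; the milk belongs to the slicing event.
(b) Not entailed — the narrative places the spotting before the unlocking, not after.
(c) Entailed — the original entails any weakening of itself; this just drops 'in the morning'.
(d) Not entailed — 'was slicing' is progressive on an accomplishment; it does not entail the completed 'sliced'.
(e) Entailed — the narrative places the spotting before the unlocking.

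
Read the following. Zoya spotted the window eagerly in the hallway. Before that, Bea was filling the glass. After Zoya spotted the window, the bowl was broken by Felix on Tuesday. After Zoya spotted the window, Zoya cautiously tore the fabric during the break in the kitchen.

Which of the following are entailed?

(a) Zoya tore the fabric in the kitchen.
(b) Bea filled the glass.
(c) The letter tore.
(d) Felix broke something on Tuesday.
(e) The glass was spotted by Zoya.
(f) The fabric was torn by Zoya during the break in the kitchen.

(a), (d), (f)

(a) Entailed — this follows by dropping conjuncts from the tearing event's description.
(b) Not entailed — 'was filling' is progressive on an accomplishment; it does not entail the completed 'filled'.
(c) Not entailed — the fabric is what tore, not the letter.
(d) Entailed — the original entails any weakening of itself; this just generalizes the patient.
(e) Not entailed — Zoya spotted the window, not the glass; the glass belongs to the filling event.
(f) Entailed — every conjunct here is already in the original tearing event.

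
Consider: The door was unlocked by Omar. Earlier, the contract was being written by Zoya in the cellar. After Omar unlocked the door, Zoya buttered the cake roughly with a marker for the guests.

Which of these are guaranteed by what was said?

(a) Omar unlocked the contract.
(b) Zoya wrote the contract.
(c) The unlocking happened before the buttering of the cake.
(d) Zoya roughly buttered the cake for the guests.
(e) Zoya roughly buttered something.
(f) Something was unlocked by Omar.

(a) Not entailed — Omar unlocked the door, not the contract; the contract belongs to the writing event.
(b) Not entailed — 'was writing' is progressive on an accomplishment; it does not entail the completed 'wrote'.
(c) Entailed — the narrative places the unlocking before the buttering.
(d) Entailed — dropping 'with a marker' leaves a sub-description the original still satisfies.
(e) Entailed — this follows by dropping conjuncts from the buttering event's description.
(f) Entailed — every conjunct here is already in the original unlocking event.

(c), (d), (e), (f)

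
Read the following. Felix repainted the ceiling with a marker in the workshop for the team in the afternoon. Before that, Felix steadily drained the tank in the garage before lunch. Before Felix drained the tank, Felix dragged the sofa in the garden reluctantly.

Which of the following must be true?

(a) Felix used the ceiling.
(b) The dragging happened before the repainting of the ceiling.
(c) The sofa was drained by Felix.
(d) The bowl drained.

(b)

(a) Not entailed — the ceiling is the patient, not an instrument — Felix used a marker.
(b) Entailed — the narrative places the dragging before the repainting.
(c) Not entailed — Felix drained the tank, not the sofa; the sofa belongs to the dragging event.
(d) Not entailed — the tank is what drained, not the bowl.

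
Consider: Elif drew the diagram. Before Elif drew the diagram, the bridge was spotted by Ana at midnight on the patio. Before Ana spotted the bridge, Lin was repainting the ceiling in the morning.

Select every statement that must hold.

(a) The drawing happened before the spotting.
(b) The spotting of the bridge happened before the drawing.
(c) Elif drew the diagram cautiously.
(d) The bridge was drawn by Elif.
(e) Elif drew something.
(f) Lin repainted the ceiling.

(a) Not entailed — the narrative places the spotting before the drawing, not after.
(b) Entailed — the narrative places the spotting before the drawing.
(c) Not entailed — 'cautiously' adds information not in the original event.
(d) Not entailed — Elif drew the diagram, not the bridge; the bridge belongs to the spotting event.
(e) Entailed — the original entails any weakening of itself; this just generalizes the patient.
(f) Not entailed — 'was repainting' is progressive on an accomplishment; it does not entail the completed 'repainted'.

(b), (e)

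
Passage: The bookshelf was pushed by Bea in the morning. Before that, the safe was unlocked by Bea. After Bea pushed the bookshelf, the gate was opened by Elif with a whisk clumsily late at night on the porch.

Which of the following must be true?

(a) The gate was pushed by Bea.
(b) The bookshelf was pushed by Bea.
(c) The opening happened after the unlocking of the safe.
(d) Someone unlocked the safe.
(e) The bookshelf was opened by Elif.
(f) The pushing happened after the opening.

(b), (c), (d)

(a) Not entailed — Bea pushed the bookshelf, not the gate; the gate belongs to the opening event.
(b) Entailed — every conjunct here is already in the original pushing event.
(c) Entailed — the narrative places the unlocking before the opening.
(d) Entailed — this follows by dropping conjuncts from the unlocking event's description.
(e) Not entailed — Elif opened the gate, not the bookshelf; the bookshelf belongs to the pushing event.
(f) Not entailed — the narrative places the pushing before the opening, not after.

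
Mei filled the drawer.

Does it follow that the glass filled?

no

Nothing is said about any glass; only the drawer is affected.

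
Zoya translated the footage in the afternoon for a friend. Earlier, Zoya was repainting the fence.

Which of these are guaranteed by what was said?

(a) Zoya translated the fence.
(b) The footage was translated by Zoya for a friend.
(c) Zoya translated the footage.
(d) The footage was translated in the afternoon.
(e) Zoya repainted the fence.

(b), (c), (d)

(a) Not entailed — Zoya translated the footage, not the fence; the fence belongs to the repainting event.
(b) Entailed — this follows by dropping conjuncts from the translating event's description.
(c) Entailed — the original entails any weakening of itself; this just drops 'in the afternoon', 'for a friend'.
(d) Entailed — dropping 'for a friend' and generalizing the agent leaves a sub-description the original still satisfies.
(e) Not entailed — 'was repainting' is progressive on an accomplishment; it does not entail the completed 'repainted'.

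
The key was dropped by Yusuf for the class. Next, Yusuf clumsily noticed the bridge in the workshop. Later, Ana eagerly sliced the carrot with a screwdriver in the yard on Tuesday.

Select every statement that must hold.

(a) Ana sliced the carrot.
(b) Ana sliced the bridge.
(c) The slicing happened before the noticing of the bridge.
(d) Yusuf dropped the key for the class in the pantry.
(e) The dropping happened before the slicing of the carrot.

(a) Entailed — the original entails any weakening of itself; this just drops 'in the yard', 'on Tuesday', 'with a screwdriver', 'eagerly'.
(b) Not entailed — Ana sliced the carrot, not the bridge; the bridge belongs to the noticing event.
(c) Not entailed — the narrative places the noticing before the slicing, not after.
(d) Not entailed — 'in the pantry' adds information not in the original event.
(e) Entailed — the narrative places the dropping before the slicing.

(a), (e)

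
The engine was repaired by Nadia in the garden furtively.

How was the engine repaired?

'furtively' marks the manner of the repairing event.

furtively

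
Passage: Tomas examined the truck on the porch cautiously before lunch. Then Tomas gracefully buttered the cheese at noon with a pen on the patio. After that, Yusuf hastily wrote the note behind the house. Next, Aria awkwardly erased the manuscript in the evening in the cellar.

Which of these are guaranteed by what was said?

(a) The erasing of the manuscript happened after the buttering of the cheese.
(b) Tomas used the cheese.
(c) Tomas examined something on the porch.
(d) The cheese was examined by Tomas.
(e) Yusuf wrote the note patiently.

(a), (c)

(a) Entailed — the narrative places the buttering before the erasing.
(b) Not entailed — the cheese is the patient, not an instrument — Tomas used a pen.
(c) Entailed — dropping 'before lunch', 'cautiously' and generalizing the patient leaves a sub-description the original still satisfies.
(d) Not entailed — Tomas examined the truck, not the cheese; the cheese belongs to the buttering event.
(e) Not entailed — 'patiently' adds a manner not in (and inconsistent with) the original.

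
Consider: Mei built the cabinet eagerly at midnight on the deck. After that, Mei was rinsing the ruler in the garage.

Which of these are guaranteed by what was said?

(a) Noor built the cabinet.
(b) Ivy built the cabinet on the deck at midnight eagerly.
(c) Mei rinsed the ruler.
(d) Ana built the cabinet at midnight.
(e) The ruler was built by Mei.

(a) Not entailed — the passage has Mei building the cabinet, not Noor.
(b) Not entailed — the passage has Mei building the cabinet, not Ivy.
(c) Entailed — 'rinse' is an activity; 'was rinsing' entails that some rinsing happened, so 'rinsed' holds.
(d) Not entailed — the passage has Mei building the cabinet, not Ana.
(e) Not entailed — Mei built the cabinet, not the ruler; the ruler belongs to the rinsing event.

(c)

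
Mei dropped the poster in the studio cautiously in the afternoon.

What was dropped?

the poster

'the poster' marks the patient of the dropping event.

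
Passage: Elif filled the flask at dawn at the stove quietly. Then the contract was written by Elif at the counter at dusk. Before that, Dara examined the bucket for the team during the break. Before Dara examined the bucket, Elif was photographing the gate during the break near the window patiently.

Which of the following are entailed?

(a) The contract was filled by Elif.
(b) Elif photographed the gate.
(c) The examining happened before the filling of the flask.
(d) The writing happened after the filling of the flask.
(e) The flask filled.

(d), (e)

(a) Not entailed — Elif filled the flask, not the contract; the contract belongs to the writing event.
(b) Not entailed — 'was photographing' is progressive on an accomplishment; it does not entail the completed 'photographed'.
(c) Not entailed — the narrative doesn't order the examining relative to the filling.
(d) Entailed — the narrative places the filling before the writing.
(e) Entailed — 'Elif filled the flask' is causative; it entails the inchoative 'the flask filled'.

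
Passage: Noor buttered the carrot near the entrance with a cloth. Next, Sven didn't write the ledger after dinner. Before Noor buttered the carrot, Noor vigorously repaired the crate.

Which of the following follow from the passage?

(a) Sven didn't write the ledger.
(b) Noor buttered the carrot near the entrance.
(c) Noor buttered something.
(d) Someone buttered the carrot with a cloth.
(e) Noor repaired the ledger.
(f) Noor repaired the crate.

(b), (c), (d), (f)

(a) Not entailed — dropping 'after dinner' under negation is not valid — the original leaves open that Sven wrote the ledger some other way.
(b) Entailed — every conjunct here is already in the original buttering event.
(c) Entailed — dropping 'with a cloth', 'near the entrance' and generalizing the patient leaves a sub-description the original still satisfies.
(d) Entailed — the original entails any weakening of itself; this just drops 'near the entrance' and generalizes the agent.
(e) Not entailed — Noor repaired the crate, not the ledger; the ledger belongs to the writing event.
(f) Entailed — this follows by dropping conjuncts from the repairing event's description.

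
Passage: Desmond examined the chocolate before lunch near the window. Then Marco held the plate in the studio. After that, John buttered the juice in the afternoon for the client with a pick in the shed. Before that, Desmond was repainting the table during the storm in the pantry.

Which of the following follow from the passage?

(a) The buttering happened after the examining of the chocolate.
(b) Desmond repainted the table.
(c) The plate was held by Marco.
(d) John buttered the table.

(a), (c)

(a) Entailed — the narrative places the examining before the buttering.
(b) Not entailed — 'was repainting' is progressive on an accomplishment; it does not entail the completed 'repainted'.
(c) Entailed — dropping 'in the studio' leaves a sub-description the original still satisfies.
(d) Not entailed — John buttered the juice, not the table; the table belongs to the repainting event.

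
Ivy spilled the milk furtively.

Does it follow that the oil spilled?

Nothing is said about any oil; only the milk is affected.

no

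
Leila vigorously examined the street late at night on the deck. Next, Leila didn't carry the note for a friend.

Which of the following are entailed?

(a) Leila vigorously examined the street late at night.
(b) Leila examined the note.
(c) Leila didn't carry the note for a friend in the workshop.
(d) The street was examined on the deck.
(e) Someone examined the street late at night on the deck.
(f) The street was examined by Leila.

(a) Entailed — dropping 'on the deck' leaves a sub-description the original still satisfies.
(b) Not entailed — Leila examined the street, not the note; the note belongs to the carrying event.
(c) Entailed — under negation, adding a further restriction is entailed: if no such carrying event occurred, none occurred in the workshop either.
(d) Entailed — this follows by dropping conjuncts from the examining event's description.
(e) Entailed — dropping 'vigorously' and generalizing the agent leaves a sub-description the original still satisfies.
(f) Entailed — dropping 'vigorously', 'on the deck', 'late at night' leaves a sub-description the original still satisfies.

(a), (c), (d), (e), (f)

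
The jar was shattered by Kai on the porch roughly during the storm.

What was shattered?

the jar

'the jar' marks the patient of the shattering event.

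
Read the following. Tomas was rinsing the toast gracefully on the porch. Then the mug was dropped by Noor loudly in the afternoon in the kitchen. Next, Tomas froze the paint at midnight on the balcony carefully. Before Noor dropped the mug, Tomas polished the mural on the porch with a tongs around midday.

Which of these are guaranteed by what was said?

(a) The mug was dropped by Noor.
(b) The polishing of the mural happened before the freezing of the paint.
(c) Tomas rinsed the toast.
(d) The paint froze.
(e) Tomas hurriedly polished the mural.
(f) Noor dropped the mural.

(a), (b), (c), (d)

(a) Entailed — the original entails any weakening of itself; this just drops 'in the afternoon', 'loudly', 'in the kitchen'.
(b) Entailed — the narrative places the polishing before the freezing.
(c) Entailed — 'rinse' is an activity; 'was rinsing' entails that some rinsing happened, so 'rinsed' holds.
(d) Entailed — 'Tomas froze the paint' is causative; it entails the inchoative 'the paint froze'.
(e) Not entailed — 'hurriedly' adds information not in the original event.
(f) Not entailed — Noor dropped the mug, not the mural; the mural belongs to the polishing event.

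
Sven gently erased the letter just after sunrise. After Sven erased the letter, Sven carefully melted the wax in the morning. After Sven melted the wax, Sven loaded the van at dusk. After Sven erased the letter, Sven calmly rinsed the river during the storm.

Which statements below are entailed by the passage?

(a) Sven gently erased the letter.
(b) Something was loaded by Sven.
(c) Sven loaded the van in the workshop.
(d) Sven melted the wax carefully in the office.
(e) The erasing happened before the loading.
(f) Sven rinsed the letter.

(a), (b), (e)

(a) Entailed — this follows by dropping conjuncts from the erasing event's description.
(b) Entailed — every conjunct here is already in the original loading event.
(c) Not entailed — 'in the workshop' adds information not in the original event.
(d) Not entailed — 'in the office' adds information not in the original event.
(e) Entailed — the narrative places the erasing before the loading.
(f) Not entailed — Sven rinsed the river, not the letter; the letter belongs to the erasing event.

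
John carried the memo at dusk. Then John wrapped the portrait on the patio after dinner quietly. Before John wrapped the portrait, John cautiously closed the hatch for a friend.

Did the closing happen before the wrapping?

The narrative orders the closing before the wrapping.

yes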